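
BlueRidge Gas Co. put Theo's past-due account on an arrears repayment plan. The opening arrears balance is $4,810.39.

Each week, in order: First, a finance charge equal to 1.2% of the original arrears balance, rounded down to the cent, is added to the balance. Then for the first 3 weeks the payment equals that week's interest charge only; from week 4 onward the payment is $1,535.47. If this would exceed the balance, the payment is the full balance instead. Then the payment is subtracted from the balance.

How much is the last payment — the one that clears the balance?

$434.86

Week 1: opening $4,810.39; interest $57.72 → $4,868.11; payment $57.72; balance $4,810.39
Week 2: opening $4,810.39; interest $57.72 → $4,868.11; payment $57.72; balance $4,810.39
Week 3: opening $4,810.39; interest $57.72 → $4,868.11; payment $57.72; balance $4,810.39
Week 4: opening $4,810.39; interest $57.72 → $4,868.11; payment $1,535.47; balance $3,332.64
Week 5: opening $3,332.64; interest $57.72 → $3,390.36; payment $1,535.47; balance $1,854.89
Week 6: opening $1,854.89; interest $57.72 → $1,912.61; payment $1,535.47; balance $377.14
Week 7: opening $377.14; interest $57.72 → $434.86; payment $434.86; balance $0.00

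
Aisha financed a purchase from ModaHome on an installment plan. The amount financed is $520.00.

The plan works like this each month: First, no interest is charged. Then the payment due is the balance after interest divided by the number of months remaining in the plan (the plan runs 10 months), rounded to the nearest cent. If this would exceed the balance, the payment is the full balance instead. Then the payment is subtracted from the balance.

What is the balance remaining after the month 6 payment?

$208.00

# | Opening | Payment | End bal
1 | $520.00 | $52.00 | $468.00
2 | $468.00 | $52.00 | $416.00
3 | $416.00 | $52.00 | $364.00
4 | $364.00 | $52.00 | $312.00
5 | $312.00 | $52.00 | $260.00
6 | $260.00 | $52.00 | $208.00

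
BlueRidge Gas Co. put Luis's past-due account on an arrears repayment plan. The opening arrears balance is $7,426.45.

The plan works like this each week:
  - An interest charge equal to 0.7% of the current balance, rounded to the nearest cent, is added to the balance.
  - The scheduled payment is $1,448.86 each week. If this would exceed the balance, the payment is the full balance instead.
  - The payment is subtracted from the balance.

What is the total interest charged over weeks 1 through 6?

$163.88

Week 1: $7,426.45 +$51.99 interest = $7,478.44; pay $1,448.86 → $6,029.58
Week 2: $6,029.58 +$42.21 interest = $6,071.79; pay $1,448.86 → $4,622.93
Week 3: $4,622.93 +$32.36 interest = $4,655.29; pay $1,448.86 → $3,206.43
Week 4: $3,206.43 +$22.45 interest = $3,228.88; pay $1,448.86 → $1,780.02
Week 5: $1,780.02 +$12.46 interest = $1,792.48; pay $1,448.86 → $343.62
Week 6: $343.62 +$2.41 interest = $346.03; pay $346.03 → $0.00
Total interest: $51.99 + $42.21 + $32.36 + $22.45 + $12.46 + $2.41 = $163.88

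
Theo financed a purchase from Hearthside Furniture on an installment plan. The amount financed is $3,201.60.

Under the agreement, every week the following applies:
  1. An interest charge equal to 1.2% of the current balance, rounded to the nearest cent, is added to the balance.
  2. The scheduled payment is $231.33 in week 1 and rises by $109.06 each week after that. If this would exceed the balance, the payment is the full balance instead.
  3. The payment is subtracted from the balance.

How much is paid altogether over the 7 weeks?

Week 1: $3,201.60 +$38.42 interest = $3,240.02; pay $231.33 → $3,008.69
Week 2: $3,008.69 +$36.10 interest = $3,044.79; pay $340.39 → $2,704.40
Week 3: $2,704.40 +$32.45 interest = $2,736.85; pay $449.45 → $2,287.40
Week 4: $2,287.40 +$27.45 interest = $2,314.85; pay $558.51 → $1,756.34
Week 5: $1,756.34 +$21.08 interest = $1,777.42; pay $667.57 → $1,109.85
Week 6: $1,109.85 +$13.32 interest = $1,123.17; pay $776.63 → $346.54
Week 7: $346.54 +$4.16 interest = $350.70; pay $350.70 → $0.00
Total paid: $3,374.58

$3,374.58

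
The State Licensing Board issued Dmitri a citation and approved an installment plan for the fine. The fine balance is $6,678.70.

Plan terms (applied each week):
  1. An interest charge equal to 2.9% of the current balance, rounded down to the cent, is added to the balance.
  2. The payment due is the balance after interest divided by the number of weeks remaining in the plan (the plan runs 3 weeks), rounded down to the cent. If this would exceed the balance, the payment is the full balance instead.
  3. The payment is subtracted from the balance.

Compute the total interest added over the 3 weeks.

$394.89

Week 1: $6,678.70 +$193.68 interest = $6,872.38; pay $2,290.79 → $4,581.59
Week 2: $4,581.59 +$132.86 interest = $4,714.45; pay $2,357.22 → $2,357.23
Week 3: $2,357.23 +$68.35 interest = $2,425.58; pay $2,425.58 → $0.00
Total interest: $193.68 + $132.86 + $68.35 = $394.89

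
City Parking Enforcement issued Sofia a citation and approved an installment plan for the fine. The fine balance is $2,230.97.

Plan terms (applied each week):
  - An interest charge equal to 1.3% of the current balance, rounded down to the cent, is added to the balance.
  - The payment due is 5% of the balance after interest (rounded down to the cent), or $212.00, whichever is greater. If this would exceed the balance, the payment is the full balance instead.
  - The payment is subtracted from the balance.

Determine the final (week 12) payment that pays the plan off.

Week 1: $2,230.97 +$29.00 interest = $2,259.97; pay $212.00 → $2,047.97
Week 2: $2,047.97 +$26.62 interest = $2,074.59; pay $212.00 → $1,862.59
Week 3: $1,862.59 +$24.21 interest = $1,886.80; pay $212.00 → $1,674.80
Week 4: $1,674.80 +$21.77 interest = $1,696.57; pay $212.00 → $1,484.57
Week 5: $1,484.57 +$19.29 interest = $1,503.86; pay $212.00 → $1,291.86
Week 6: $1,291.86 +$16.79 interest = $1,308.65; pay $212.00 → $1,096.65
Week 7: $1,096.65 +$14.25 interest = $1,110.90; pay $212.00 → $898.90
Week 8: $898.90 +$11.68 interest = $910.58; pay $212.00 → $698.58
Week 9: $698.58 +$9.08 interest = $707.66; pay $212.00 → $495.66
Week 10: $495.66 +$6.44 interest = $502.10; pay $212.00 → $290.10
Week 11: $290.10 +$3.77 interest = $293.87; pay $212.00 → $81.87
Week 12: $81.87 +$1.06 interest = $82.93; pay $82.93 → $0.00

$82.93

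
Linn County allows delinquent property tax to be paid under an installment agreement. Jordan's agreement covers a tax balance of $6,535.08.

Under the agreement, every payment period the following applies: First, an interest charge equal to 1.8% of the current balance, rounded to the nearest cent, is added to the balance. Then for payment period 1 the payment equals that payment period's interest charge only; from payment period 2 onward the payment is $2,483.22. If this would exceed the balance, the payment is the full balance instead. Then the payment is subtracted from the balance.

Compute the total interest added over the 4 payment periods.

$342.01

Payment period 1: $6,535.08 +$117.63 interest = $6,652.71; pay $117.63 → $6,535.08
Payment period 2: $6,535.08 +$117.63 interest = $6,652.71; pay $2,483.22 → $4,169.49
Payment period 3: $4,169.49 +$75.05 interest = $4,244.54; pay $2,483.22 → $1,761.32
Payment period 4: $1,761.32 +$31.70 interest = $1,793.02; pay $1,793.02 → $0.00
Total interest: $117.63 + $117.63 + $75.05 + $31.70 = $342.01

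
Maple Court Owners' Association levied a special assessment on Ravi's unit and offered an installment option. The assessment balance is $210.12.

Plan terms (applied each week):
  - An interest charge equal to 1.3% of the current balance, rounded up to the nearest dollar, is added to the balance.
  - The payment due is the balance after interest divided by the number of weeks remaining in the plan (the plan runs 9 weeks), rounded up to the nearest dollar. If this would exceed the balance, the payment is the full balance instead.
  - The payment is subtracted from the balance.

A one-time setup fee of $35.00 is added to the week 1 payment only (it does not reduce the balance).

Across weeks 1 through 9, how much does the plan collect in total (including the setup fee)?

$263.12

Week 1: $210.12 +$3.00 interest = $213.12; pay $24.00 (+ $35.00 fee) → $189.12
Week 2: $189.12 +$3.00 interest = $192.12; pay $25.00 → $167.12
Week 3: $167.12 +$3.00 interest = $170.12; pay $25.00 → $145.12
Week 4: $145.12 +$2.00 interest = $147.12; pay $25.00 → $122.12
Week 5: $122.12 +$2.00 interest = $124.12; pay $25.00 → $99.12
Week 6: $99.12 +$2.00 interest = $101.12; pay $26.00 → $75.12
Week 7: $75.12 +$1.00 interest = $76.12; pay $26.00 → $50.12
Week 8: $50.12 +$1.00 interest = $51.12; pay $26.00 → $25.12
Week 9: $25.12 +$1.00 interest = $26.12; pay $26.12 → $0.00
Total paid: $263.12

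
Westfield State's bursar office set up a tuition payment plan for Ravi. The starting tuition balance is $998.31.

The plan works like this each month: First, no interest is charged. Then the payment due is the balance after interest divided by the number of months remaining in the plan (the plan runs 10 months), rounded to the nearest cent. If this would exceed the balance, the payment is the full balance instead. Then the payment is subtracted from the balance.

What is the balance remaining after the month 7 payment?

$299.50

Month 1: opening $998.31; payment $99.83; balance $898.48
Month 2: opening $898.48; payment $99.83; balance $798.65
Month 3: opening $798.65; payment $99.83; balance $698.82
Month 4: opening $698.82; payment $99.83; balance $598.99
Month 5: opening $598.99; payment $99.83; balance $499.16
Month 6: opening $499.16; payment $99.83; balance $399.33
Month 7: opening $399.33; payment $99.83; balance $299.50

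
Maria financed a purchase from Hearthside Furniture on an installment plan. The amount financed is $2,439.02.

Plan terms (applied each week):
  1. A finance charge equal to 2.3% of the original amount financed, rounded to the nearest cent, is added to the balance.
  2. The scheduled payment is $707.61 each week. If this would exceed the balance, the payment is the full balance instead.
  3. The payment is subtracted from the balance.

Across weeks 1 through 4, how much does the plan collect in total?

# | Opening | Interest | Payment | End bal
1 | $2,439.02 | $56.10 | $707.61 | $1,787.51
2 | $1,787.51 | $56.10 | $707.61 | $1,136.00
3 | $1,136.00 | $56.10 | $707.61 | $484.49
4 | $484.49 | $56.10 | $540.59 | $0.00
Total paid: $2,663.42

$2,663.42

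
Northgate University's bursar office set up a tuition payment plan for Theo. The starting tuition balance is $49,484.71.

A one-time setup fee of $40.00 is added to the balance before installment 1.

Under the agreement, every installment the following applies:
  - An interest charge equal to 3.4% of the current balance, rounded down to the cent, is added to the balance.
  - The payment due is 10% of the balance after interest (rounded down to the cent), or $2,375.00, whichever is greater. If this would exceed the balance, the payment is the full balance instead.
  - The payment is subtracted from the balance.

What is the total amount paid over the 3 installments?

# | Opening | Interest | Payment | End bal
1 | $49,524.71 | $1,683.84 | $5,120.85 | $46,087.70
2 | $46,087.70 | $1,566.98 | $4,765.46 | $42,889.22
3 | $42,889.22 | $1,458.23 | $4,434.74 | $39,912.71
Total paid: $14,321.05

$14,321.05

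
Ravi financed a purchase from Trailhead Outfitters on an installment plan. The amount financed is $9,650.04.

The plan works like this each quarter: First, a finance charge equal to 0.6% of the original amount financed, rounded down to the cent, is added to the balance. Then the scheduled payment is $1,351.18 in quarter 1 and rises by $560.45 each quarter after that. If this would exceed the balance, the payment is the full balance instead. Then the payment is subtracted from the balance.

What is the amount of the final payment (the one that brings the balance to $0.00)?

Quarter 1: $9,650.04 +$57.90 interest = $9,707.94; pay $1,351.18 → $8,356.76
Quarter 2: $8,356.76 +$57.90 interest = $8,414.66; pay $1,911.63 → $6,503.03
Quarter 3: $6,503.03 +$57.90 interest = $6,560.93; pay $2,472.08 → $4,088.85
Quarter 4: $4,088.85 +$57.90 interest = $4,146.75; pay $3,032.53 → $1,114.22
Quarter 5: $1,114.22 +$57.90 interest = $1,172.12; pay $1,172.12 → $0.00

$1,172.12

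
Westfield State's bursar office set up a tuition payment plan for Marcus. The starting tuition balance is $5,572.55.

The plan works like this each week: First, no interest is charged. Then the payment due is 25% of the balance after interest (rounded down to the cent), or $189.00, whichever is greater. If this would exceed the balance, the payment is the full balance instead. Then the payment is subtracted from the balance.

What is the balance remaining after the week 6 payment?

Week 1: opening $5,572.55; payment $1,393.13; balance $4,179.42
Week 2: opening $4,179.42; payment $1,044.85; balance $3,134.57
Week 3: opening $3,134.57; payment $783.64; balance $2,350.93
Week 4: opening $2,350.93; payment $587.73; balance $1,763.20
Week 5: opening $1,763.20; payment $440.80; balance $1,322.40
Week 6: opening $1,322.40; payment $330.60; balance $991.80

$991.80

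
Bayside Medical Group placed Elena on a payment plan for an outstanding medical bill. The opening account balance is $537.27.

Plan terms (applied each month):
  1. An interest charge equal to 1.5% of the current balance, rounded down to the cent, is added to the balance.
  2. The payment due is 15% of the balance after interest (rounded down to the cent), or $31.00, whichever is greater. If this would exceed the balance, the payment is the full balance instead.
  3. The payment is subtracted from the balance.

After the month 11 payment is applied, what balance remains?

$76.05

Month 1: $537.27 +$8.05 interest = $545.32; pay $81.79 → $463.53
Month 2: $463.53 +$6.95 interest = $470.48; pay $70.57 → $399.91
Month 3: $399.91 +$5.99 interest = $405.90; pay $60.88 → $345.02
Month 4: $345.02 +$5.17 interest = $350.19; pay $52.52 → $297.67
Month 5: $297.67 +$4.46 interest = $302.13; pay $45.31 → $256.82
Month 6: $256.82 +$3.85 interest = $260.67; pay $39.10 → $221.57
Month 7: $221.57 +$3.32 interest = $224.89; pay $33.73 → $191.16
Month 8: $191.16 +$2.86 interest = $194.02; pay $31.00 → $163.02
Month 9: $163.02 +$2.44 interest = $165.46; pay $31.00 → $134.46
Month 10: $134.46 +$2.01 interest = $136.47; pay $31.00 → $105.47
Month 11: $105.47 +$1.58 interest = $107.05; pay $31.00 → $76.05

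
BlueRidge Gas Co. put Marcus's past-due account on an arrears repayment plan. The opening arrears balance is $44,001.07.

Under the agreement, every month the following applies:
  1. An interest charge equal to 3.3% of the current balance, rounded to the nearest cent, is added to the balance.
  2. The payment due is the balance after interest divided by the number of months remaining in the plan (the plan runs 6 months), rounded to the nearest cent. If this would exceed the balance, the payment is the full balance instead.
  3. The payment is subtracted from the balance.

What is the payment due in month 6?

$8,910.74

Month 1: opening $44,001.07; interest $1,452.04 → $45,453.11; payment $7,575.52; balance $37,877.59
Month 2: opening $37,877.59; interest $1,249.96 → $39,127.55; payment $7,825.51; balance $31,302.04
Month 3: opening $31,302.04; interest $1,032.97 → $32,335.01; payment $8,083.75; balance $24,251.26
Month 4: opening $24,251.26; interest $800.29 → $25,051.55; payment $8,350.52; balance $16,701.03
Month 5: opening $16,701.03; interest $551.13 → $17,252.16; payment $8,626.08; balance $8,626.08
Month 6: opening $8,626.08; interest $284.66 → $8,910.74; payment $8,910.74; balance $0.00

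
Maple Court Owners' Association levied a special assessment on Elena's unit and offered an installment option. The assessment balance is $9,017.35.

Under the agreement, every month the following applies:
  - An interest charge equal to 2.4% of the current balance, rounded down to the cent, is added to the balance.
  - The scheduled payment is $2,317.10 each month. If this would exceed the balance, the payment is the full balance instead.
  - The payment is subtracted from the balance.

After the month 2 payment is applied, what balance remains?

$4,765.55

Month 1: opening $9,017.35; interest $216.41 → $9,233.76; payment $2,317.10; balance $6,916.66
Month 2: opening $6,916.66; interest $165.99 → $7,082.65; payment $2,317.10; balance $4,765.55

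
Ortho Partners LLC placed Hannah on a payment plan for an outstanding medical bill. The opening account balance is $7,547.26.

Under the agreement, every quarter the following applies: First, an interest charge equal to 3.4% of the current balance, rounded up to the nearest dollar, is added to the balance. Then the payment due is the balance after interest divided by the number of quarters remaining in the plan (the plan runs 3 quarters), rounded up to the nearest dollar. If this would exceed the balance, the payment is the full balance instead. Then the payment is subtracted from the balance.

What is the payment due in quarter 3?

Quarter 1: $7,547.26 +$257.00 interest = $7,804.26; pay $2,602.00 → $5,202.26
Quarter 2: $5,202.26 +$177.00 interest = $5,379.26; pay $2,690.00 → $2,689.26
Quarter 3: $2,689.26 +$92.00 interest = $2,781.26; pay $2,781.26 → $0.00

$2,781.26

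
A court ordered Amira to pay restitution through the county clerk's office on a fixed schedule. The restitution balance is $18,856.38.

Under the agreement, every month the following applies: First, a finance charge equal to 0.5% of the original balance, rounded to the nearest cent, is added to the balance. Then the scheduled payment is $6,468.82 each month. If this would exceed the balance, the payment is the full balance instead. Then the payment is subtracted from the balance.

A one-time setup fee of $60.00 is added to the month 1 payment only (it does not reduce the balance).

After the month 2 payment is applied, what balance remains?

Month 1: $18,856.38 +$94.28 interest = $18,950.66; pay $6,468.82 (+ $60.00 fee) → $12,481.84
Month 2: $12,481.84 +$94.28 interest = $12,576.12; pay $6,468.82 → $6,107.30

$6,107.30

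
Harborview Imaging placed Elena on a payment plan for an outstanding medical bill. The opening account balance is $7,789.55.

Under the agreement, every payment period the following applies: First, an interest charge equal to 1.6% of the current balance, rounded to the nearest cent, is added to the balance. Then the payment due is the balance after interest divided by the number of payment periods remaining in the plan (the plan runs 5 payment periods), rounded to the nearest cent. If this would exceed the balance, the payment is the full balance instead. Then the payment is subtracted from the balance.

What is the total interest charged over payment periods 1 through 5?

Payment period 1: opening $7,789.55; interest $124.63 → $7,914.18; payment $1,582.84; balance $6,331.34
Payment period 2: opening $6,331.34; interest $101.30 → $6,432.64; payment $1,608.16; balance $4,824.48
Payment period 3: opening $4,824.48; interest $77.19 → $4,901.67; payment $1,633.89; balance $3,267.78
Payment period 4: opening $3,267.78; interest $52.28 → $3,320.06; payment $1,660.03; balance $1,660.03
Payment period 5: opening $1,660.03; interest $26.56 → $1,686.59; payment $1,686.59; balance $0.00
Total interest: $124.63 + $101.30 + $77.19 + $52.28 + $26.56 = $381.96

$381.96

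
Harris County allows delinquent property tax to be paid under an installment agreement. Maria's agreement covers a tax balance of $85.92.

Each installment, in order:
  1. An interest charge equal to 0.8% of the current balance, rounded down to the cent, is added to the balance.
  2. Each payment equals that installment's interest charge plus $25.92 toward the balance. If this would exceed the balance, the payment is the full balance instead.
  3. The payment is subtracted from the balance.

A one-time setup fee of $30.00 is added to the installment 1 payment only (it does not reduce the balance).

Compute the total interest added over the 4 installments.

Installment 1: $85.92 +$0.68 interest = $86.60; pay $26.60 (+ $30.00 fee) → $60.00
Installment 2: $60.00 +$0.48 interest = $60.48; pay $26.40 → $34.08
Installment 3: $34.08 +$0.27 interest = $34.35; pay $26.19 → $8.16
Installment 4: $8.16 +$0.06 interest = $8.22; pay $8.22 → $0.00
Total interest: $0.68 + $0.48 + $0.27 + $0.06 = $1.49

$1.49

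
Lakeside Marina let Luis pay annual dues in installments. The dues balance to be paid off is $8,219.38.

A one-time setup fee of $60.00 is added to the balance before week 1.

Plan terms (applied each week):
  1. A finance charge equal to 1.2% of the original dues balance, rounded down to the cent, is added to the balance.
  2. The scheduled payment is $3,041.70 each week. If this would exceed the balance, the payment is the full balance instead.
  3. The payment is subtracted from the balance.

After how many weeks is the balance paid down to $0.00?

# | Opening | Interest | Payment | End bal
1 | $8,279.38 | $98.63 | $3,041.70 | $5,336.31
2 | $5,336.31 | $98.63 | $3,041.70 | $2,393.24
3 | $2,393.24 | $98.63 | $2,491.87 | $0.00
Balance reaches $0.00 in week 3.

3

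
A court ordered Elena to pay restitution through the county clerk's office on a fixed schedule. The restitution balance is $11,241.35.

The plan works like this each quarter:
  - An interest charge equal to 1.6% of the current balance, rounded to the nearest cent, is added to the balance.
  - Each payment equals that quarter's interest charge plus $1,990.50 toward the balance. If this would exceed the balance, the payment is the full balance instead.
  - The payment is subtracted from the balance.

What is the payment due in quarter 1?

Quarter 1: $11,241.35 +$179.86 interest = $11,421.21; pay $2,170.36 → $9,250.85

$2,170.36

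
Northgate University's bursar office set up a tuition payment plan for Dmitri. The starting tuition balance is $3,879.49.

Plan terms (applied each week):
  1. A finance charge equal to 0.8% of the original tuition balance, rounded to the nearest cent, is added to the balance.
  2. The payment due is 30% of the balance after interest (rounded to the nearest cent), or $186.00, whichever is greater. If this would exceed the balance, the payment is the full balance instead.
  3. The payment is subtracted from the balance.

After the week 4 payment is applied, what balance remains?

$986.50

# | Opening | Interest | Payment | End bal
1 | $3,879.49 | $31.04 | $1,173.16 | $2,737.37
2 | $2,737.37 | $31.04 | $830.52 | $1,937.89
3 | $1,937.89 | $31.04 | $590.68 | $1,378.25
4 | $1,378.25 | $31.04 | $422.79 | $986.50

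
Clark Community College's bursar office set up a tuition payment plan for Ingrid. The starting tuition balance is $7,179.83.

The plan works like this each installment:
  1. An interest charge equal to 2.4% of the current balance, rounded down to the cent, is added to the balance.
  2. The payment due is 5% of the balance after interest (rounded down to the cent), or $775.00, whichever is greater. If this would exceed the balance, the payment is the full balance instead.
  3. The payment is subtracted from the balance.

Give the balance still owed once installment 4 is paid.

Installment 1: $7,179.83 +$172.31 interest = $7,352.14; pay $775.00 → $6,577.14
Installment 2: $6,577.14 +$157.85 interest = $6,734.99; pay $775.00 → $5,959.99
Installment 3: $5,959.99 +$143.03 interest = $6,103.02; pay $775.00 → $5,328.02
Installment 4: $5,328.02 +$127.87 interest = $5,455.89; pay $775.00 → $4,680.89

$4,680.89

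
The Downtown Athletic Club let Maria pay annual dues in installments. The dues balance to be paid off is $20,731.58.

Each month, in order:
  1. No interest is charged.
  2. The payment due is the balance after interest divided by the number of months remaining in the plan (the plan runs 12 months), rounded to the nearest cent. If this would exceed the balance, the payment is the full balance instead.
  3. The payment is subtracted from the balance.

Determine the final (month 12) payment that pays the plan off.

$1,727.63

Month 1: opening $20,731.58; payment $1,727.63; balance $19,003.95
Month 2: opening $19,003.95; payment $1,727.63; balance $17,276.32
Month 3: opening $17,276.32; payment $1,727.63; balance $15,548.69
Month 4: opening $15,548.69; payment $1,727.63; balance $13,821.06
Month 5: opening $13,821.06; payment $1,727.63; balance $12,093.43
Month 6: opening $12,093.43; payment $1,727.63; balance $10,365.80
Month 7: opening $10,365.80; payment $1,727.63; balance $8,638.17
Month 8: opening $8,638.17; payment $1,727.63; balance $6,910.54
Month 9: opening $6,910.54; payment $1,727.64; balance $5,182.90
Month 10: opening $5,182.90; payment $1,727.63; balance $3,455.27
Month 11: opening $3,455.27; payment $1,727.64; balance $1,727.63
Month 12: opening $1,727.63; payment $1,727.63; balance $0.00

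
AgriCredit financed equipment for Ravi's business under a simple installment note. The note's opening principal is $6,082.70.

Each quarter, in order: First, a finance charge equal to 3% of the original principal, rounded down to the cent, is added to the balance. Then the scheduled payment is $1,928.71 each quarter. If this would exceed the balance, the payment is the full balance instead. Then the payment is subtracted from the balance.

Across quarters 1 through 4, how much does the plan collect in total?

$6,812.62

# | Opening | Interest | Payment | End bal
1 | $6,082.70 | $182.48 | $1,928.71 | $4,336.47
2 | $4,336.47 | $182.48 | $1,928.71 | $2,590.24
3 | $2,590.24 | $182.48 | $1,928.71 | $844.01
4 | $844.01 | $182.48 | $1,026.49 | $0.00
Total paid: $6,812.62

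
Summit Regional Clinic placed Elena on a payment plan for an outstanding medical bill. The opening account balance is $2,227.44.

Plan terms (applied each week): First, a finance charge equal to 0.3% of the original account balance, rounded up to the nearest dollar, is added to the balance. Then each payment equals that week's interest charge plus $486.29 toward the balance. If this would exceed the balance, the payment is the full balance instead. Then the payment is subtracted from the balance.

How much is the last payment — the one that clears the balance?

Week 1: opening $2,227.44; interest $7.00 → $2,234.44; payment $493.29; balance $1,741.15
Week 2: opening $1,741.15; interest $7.00 → $1,748.15; payment $493.29; balance $1,254.86
Week 3: opening $1,254.86; interest $7.00 → $1,261.86; payment $493.29; balance $768.57
Week 4: opening $768.57; interest $7.00 → $775.57; payment $493.29; balance $282.28
Week 5: opening $282.28; interest $7.00 → $289.28; payment $289.28; balance $0.00

$289.28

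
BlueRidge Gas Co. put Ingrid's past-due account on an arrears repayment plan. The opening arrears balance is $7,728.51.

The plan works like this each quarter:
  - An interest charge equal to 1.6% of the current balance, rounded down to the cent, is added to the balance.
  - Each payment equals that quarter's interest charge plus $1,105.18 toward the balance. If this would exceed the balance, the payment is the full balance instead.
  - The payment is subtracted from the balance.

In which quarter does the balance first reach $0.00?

7

Quarter 1: opening $7,728.51; interest $123.65 → $7,852.16; payment $1,228.83; balance $6,623.33
Quarter 2: opening $6,623.33; interest $105.97 → $6,729.30; payment $1,211.15; balance $5,518.15
Quarter 3: opening $5,518.15; interest $88.29 → $5,606.44; payment $1,193.47; balance $4,412.97
Quarter 4: opening $4,412.97; interest $70.60 → $4,483.57; payment $1,175.78; balance $3,307.79
Quarter 5: opening $3,307.79; interest $52.92 → $3,360.71; payment $1,158.10; balance $2,202.61
Quarter 6: opening $2,202.61; interest $35.24 → $2,237.85; payment $1,140.42; balance $1,097.43
Quarter 7: opening $1,097.43; interest $17.55 → $1,114.98; payment $1,114.98; balance $0.00
Balance reaches $0.00 in quarter 7.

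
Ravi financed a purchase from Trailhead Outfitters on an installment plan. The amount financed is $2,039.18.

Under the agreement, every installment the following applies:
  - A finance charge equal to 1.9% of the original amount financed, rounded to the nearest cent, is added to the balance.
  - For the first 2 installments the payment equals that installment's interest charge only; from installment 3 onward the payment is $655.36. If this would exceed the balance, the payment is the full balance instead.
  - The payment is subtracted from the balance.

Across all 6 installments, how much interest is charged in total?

Installment 1: opening $2,039.18; interest $38.74 → $2,077.92; payment $38.74; balance $2,039.18
Installment 2: opening $2,039.18; interest $38.74 → $2,077.92; payment $38.74; balance $2,039.18
Installment 3: opening $2,039.18; interest $38.74 → $2,077.92; payment $655.36; balance $1,422.56
Installment 4: opening $1,422.56; interest $38.74 → $1,461.30; payment $655.36; balance $805.94
Installment 5: opening $805.94; interest $38.74 → $844.68; payment $655.36; balance $189.32
Installment 6: opening $189.32; interest $38.74 → $228.06; payment $228.06; balance $0.00
Total interest: $38.74 + $38.74 + $38.74 + $38.74 + $38.74 + $38.74 = $232.44

$232.44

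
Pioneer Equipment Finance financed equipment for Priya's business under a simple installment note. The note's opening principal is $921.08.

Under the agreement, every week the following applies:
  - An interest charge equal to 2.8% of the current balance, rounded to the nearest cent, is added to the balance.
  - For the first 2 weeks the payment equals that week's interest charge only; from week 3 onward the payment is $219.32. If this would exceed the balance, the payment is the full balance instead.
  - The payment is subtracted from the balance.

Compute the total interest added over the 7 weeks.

# | Opening | Interest | Payment | End bal
1 | $921.08 | $25.79 | $25.79 | $921.08
2 | $921.08 | $25.79 | $25.79 | $921.08
3 | $921.08 | $25.79 | $219.32 | $727.55
4 | $727.55 | $20.37 | $219.32 | $528.60
5 | $528.60 | $14.80 | $219.32 | $324.08
6 | $324.08 | $9.07 | $219.32 | $113.83
7 | $113.83 | $3.19 | $117.02 | $0.00
Total interest: $25.79 + $25.79 + $25.79 + $20.37 + $14.80 + $9.07 + $3.19 = $124.80

$124.80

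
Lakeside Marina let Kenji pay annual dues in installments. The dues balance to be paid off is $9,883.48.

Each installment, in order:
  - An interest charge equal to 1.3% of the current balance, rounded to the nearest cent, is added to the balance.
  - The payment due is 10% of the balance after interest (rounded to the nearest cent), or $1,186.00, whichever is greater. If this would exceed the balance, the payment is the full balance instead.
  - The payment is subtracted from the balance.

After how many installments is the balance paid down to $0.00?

Installment 1: $9,883.48 +$128.49 interest = $10,011.97; pay $1,186.00 → $8,825.97
Installment 2: $8,825.97 +$114.74 interest = $8,940.71; pay $1,186.00 → $7,754.71
Installment 3: $7,754.71 +$100.81 interest = $7,855.52; pay $1,186.00 → $6,669.52
Installment 4: $6,669.52 +$86.70 interest = $6,756.22; pay $1,186.00 → $5,570.22
Installment 5: $5,570.22 +$72.41 interest = $5,642.63; pay $1,186.00 → $4,456.63
Installment 6: $4,456.63 +$57.94 interest = $4,514.57; pay $1,186.00 → $3,328.57
Installment 7: $3,328.57 +$43.27 interest = $3,371.84; pay $1,186.00 → $2,185.84
Installment 8: $2,185.84 +$28.42 interest = $2,214.26; pay $1,186.00 → $1,028.26
Installment 9: $1,028.26 +$13.37 interest = $1,041.63; pay $1,041.63 → $0.00
Balance reaches $0.00 in installment 9.

9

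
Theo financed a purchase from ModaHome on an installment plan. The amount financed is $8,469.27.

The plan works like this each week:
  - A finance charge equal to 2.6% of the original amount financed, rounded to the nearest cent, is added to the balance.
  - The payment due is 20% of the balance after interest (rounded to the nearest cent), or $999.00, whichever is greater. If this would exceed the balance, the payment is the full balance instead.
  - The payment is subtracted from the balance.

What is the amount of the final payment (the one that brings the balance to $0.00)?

Week 1: $8,469.27 +$220.20 interest = $8,689.47; pay $1,737.89 → $6,951.58
Week 2: $6,951.58 +$220.20 interest = $7,171.78; pay $1,434.36 → $5,737.42
Week 3: $5,737.42 +$220.20 interest = $5,957.62; pay $1,191.52 → $4,766.10
Week 4: $4,766.10 +$220.20 interest = $4,986.30; pay $999.00 → $3,987.30
Week 5: $3,987.30 +$220.20 interest = $4,207.50; pay $999.00 → $3,208.50
Week 6: $3,208.50 +$220.20 interest = $3,428.70; pay $999.00 → $2,429.70
Week 7: $2,429.70 +$220.20 interest = $2,649.90; pay $999.00 → $1,650.90
Week 8: $1,650.90 +$220.20 interest = $1,871.10; pay $999.00 → $872.10
Week 9: $872.10 +$220.20 interest = $1,092.30; pay $999.00 → $93.30
Week 10: $93.30 +$220.20 interest = $313.50; pay $313.50 → $0.00

$313.50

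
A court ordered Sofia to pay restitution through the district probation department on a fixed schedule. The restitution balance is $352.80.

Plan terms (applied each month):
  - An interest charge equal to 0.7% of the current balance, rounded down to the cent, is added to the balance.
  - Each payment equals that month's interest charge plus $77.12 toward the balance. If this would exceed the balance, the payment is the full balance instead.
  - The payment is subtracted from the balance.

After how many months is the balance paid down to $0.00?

Month 1: $352.80 +$2.46 interest = $355.26; pay $79.58 → $275.68
Month 2: $275.68 +$1.92 interest = $277.60; pay $79.04 → $198.56
Month 3: $198.56 +$1.38 interest = $199.94; pay $78.50 → $121.44
Month 4: $121.44 +$0.85 interest = $122.29; pay $77.97 → $44.32
Month 5: $44.32 +$0.31 interest = $44.63; pay $44.63 → $0.00
Balance reaches $0.00 in month 5.

5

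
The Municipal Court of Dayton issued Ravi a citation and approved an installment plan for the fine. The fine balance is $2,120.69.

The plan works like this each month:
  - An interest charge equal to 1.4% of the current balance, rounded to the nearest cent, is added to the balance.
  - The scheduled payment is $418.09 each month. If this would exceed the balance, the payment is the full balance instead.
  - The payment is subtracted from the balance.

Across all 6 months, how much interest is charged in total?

Month 1: $2,120.69 +$29.69 interest = $2,150.38; pay $418.09 → $1,732.29
Month 2: $1,732.29 +$24.25 interest = $1,756.54; pay $418.09 → $1,338.45
Month 3: $1,338.45 +$18.74 interest = $1,357.19; pay $418.09 → $939.10
Month 4: $939.10 +$13.15 interest = $952.25; pay $418.09 → $534.16
Month 5: $534.16 +$7.48 interest = $541.64; pay $418.09 → $123.55
Month 6: $123.55 +$1.73 interest = $125.28; pay $125.28 → $0.00
Total interest: $29.69 + $24.25 + $18.74 + $13.15 + $7.48 + $1.73 = $95.04

$95.04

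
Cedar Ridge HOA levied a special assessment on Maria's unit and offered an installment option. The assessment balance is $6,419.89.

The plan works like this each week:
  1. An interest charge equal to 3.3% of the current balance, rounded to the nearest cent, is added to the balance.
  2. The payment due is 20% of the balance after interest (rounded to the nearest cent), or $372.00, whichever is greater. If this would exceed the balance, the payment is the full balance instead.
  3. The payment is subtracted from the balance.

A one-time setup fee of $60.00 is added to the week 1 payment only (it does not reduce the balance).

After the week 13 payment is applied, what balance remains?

$0.00

Week 1: opening $6,419.89; interest $211.86 → $6,631.75; payment $1,326.35 (+ $60.00 fee); balance $5,305.40
Week 2: opening $5,305.40; interest $175.08 → $5,480.48; payment $1,096.10; balance $4,384.38
Week 3: opening $4,384.38; interest $144.68 → $4,529.06; payment $905.81; balance $3,623.25
Week 4: opening $3,623.25; interest $119.57 → $3,742.82; payment $748.56; balance $2,994.26
Week 5: opening $2,994.26; interest $98.81 → $3,093.07; payment $618.61; balance $2,474.46
Week 6: opening $2,474.46; interest $81.66 → $2,556.12; payment $511.22; balance $2,044.90
Week 7: opening $2,044.90; interest $67.48 → $2,112.38; payment $422.48; balance $1,689.90
Week 8: opening $1,689.90; interest $55.77 → $1,745.67; payment $372.00; balance $1,373.67
Week 9: opening $1,373.67; interest $45.33 → $1,419.00; payment $372.00; balance $1,047.00
Week 10: opening $1,047.00; interest $34.55 → $1,081.55; payment $372.00; balance $709.55
Week 11: opening $709.55; interest $23.42 → $732.97; payment $372.00; balance $360.97
Week 12: opening $360.97; interest $11.91 → $372.88; payment $372.00; balance $0.88
Week 13: opening $0.88; interest $0.03 → $0.91; payment $0.91; balance $0.00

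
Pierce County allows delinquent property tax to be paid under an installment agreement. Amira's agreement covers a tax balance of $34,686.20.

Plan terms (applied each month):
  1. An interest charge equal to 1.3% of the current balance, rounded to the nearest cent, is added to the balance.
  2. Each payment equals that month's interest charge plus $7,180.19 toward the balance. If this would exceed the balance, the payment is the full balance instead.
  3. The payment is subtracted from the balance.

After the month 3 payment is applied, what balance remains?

$13,145.63

Month 1: $34,686.20 +$450.92 interest = $35,137.12; pay $7,631.11 → $27,506.01
Month 2: $27,506.01 +$357.58 interest = $27,863.59; pay $7,537.77 → $20,325.82
Month 3: $20,325.82 +$264.24 interest = $20,590.06; pay $7,444.43 → $13,145.63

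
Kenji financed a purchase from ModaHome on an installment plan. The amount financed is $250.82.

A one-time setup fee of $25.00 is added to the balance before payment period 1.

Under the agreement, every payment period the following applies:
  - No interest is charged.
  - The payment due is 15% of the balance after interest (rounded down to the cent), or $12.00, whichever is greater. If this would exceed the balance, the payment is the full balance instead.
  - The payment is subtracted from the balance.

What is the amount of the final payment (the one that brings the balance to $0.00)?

$3.18

# | Opening | Payment | End bal
1 | $275.82 | $41.37 | $234.45
2 | $234.45 | $35.16 | $199.29
3 | $199.29 | $29.89 | $169.40
4 | $169.40 | $25.41 | $143.99
5 | $143.99 | $21.59 | $122.40
6 | $122.40 | $18.36 | $104.04
7 | $104.04 | $15.60 | $88.44
8 | $88.44 | $13.26 | $75.18
9 | $75.18 | $12.00 | $63.18
10 | $63.18 | $12.00 | $51.18
11 | $51.18 | $12.00 | $39.18
12 | $39.18 | $12.00 | $27.18
13 | $27.18 | $12.00 | $15.18
14 | $15.18 | $12.00 | $3.18
15 | $3.18 | $3.18 | $0.00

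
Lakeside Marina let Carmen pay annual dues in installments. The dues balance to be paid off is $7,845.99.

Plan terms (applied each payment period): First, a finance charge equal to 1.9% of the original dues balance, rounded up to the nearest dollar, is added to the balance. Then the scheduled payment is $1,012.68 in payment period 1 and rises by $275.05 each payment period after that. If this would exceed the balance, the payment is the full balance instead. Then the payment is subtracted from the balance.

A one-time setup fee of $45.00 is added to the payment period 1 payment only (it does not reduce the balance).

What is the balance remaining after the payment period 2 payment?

# | Opening | Interest | Payment | Fee | End bal
1 | $7,845.99 | $150.00 | $1,012.68 | $45.00 | $6,983.31
2 | $6,983.31 | $150.00 | $1,287.73 | — | $5,845.58

$5,845.58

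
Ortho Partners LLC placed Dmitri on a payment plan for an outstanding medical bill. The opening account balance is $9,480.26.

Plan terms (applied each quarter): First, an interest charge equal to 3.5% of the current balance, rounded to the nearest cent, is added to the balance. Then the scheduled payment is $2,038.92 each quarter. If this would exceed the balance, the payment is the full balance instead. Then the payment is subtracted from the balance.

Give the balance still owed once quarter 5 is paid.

Quarter 1: opening $9,480.26; interest $331.81 → $9,812.07; payment $2,038.92; balance $7,773.15
Quarter 2: opening $7,773.15; interest $272.06 → $8,045.21; payment $2,038.92; balance $6,006.29
Quarter 3: opening $6,006.29; interest $210.22 → $6,216.51; payment $2,038.92; balance $4,177.59
Quarter 4: opening $4,177.59; interest $146.22 → $4,323.81; payment $2,038.92; balance $2,284.89
Quarter 5: opening $2,284.89; interest $79.97 → $2,364.86; payment $2,038.92; balance $325.94

$325.94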